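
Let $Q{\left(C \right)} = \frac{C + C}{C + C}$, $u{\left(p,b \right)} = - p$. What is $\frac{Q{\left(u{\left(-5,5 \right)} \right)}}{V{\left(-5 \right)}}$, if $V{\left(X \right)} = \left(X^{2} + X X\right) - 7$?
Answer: $\frac{1}{43} \approx 0.023256$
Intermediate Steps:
$Q{\left(C \right)} = 1$ ($Q{\left(C \right)} = \frac{2 C}{2 C} = 2 C \frac{1}{2 C} = 1$)
$V{\left(X \right)} = -7 + 2 X^{2}$ ($V{\left(X \right)} = \left(X^{2} + X^{2}\right) - 7 = 2 X^{2} - 7 = -7 + 2 X^{2}$)
$\frac{Q{\left(u{\left(-5,5 \right)} \right)}}{V{\left(-5 \right)}} = 1 \frac{1}{-7 + 2 \left(-5\right)^{2}} = 1 \frac{1}{-7 + 2 \cdot 25} = 1 \frac{1}{-7 + 50} = 1 \cdot \frac{1}{43} = \frac{1}{43}$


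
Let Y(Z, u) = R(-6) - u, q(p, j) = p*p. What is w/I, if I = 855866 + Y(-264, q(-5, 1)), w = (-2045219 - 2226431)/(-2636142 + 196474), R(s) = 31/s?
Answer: 1281495/626386588751 ≈ 2.0459e-6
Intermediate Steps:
q(p, j) = p²
Y(Z, u) = -31/6 - u (Y(Z, u) = 31/(-6) - u = 31*(-⅙) - u = -31/6 - u)
w = 2135825/1219834 (w = -4271650/(-2439668) = -4271650*(-1/2439668) = 2135825/1219834 ≈ 1.7509)
I = 5135015/6 (I = 855866 + (-31/6 - 1*(-5)²) = 855866 + (-31/6 - 1*25) = 855866 + (-31/6 - 25) = 855866 - 181/6 = 5135015/6 ≈ 8.5584e+5)
w/I = 2135825/(1219834*(5135015/6)) = (2135825/1219834)*(6/5135015) = 1281495/626386588751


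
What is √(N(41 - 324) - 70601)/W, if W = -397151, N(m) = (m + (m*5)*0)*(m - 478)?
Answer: -√144762/397151 ≈ -0.00095801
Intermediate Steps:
N(m) = m*(-478 + m) (N(m) = (m + (5*m)*0)*(-478 + m) = (m + 0)*(-478 + m) = m*(-478 + m))
√(N(41 - 324) - 70601)/W = √((41 - 324)*(-478 + (41 - 324)) - 70601)/(-397151) = √(-283*(-478 - 283) - 70601)*(-1/397151) = √(-283*(-761) - 70601)*(-1/397151) = √(215363 - 70601)*(-1/397151) = √144762*(-1/397151) = -√144762/397151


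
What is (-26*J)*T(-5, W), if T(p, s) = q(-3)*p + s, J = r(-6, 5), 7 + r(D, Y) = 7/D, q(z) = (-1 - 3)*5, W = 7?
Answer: 68159/3 ≈ 22720.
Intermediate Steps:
q(z) = -20 (q(z) = -4*5 = -20)
r(D, Y) = -7 + 7/D
J = -49/6 (J = -7 + 7/(-6) = -7 + 7*(-⅙) = -7 - 7/6 = -49/6 ≈ -8.1667)
T(p, s) = s - 20*p (T(p, s) = -20*p + s = s - 20*p)
(-26*J)*T(-5, W) = (-26*(-49/6))*(7 - 20*(-5)) = 637*(7 + 100)/3 = (637/3)*107 = 68159/3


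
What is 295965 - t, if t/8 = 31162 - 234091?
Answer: 1919397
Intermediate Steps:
t = -1623432 (t = 8*(31162 - 234091) = 8*(-202929) = -1623432)
295965 - t = 295965 - 1*(-1623432) = 295965 + 1623432 = 1919397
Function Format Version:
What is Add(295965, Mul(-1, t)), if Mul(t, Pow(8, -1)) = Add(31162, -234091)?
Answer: 1919397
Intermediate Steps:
t = -1623432 (t = Mul(8, Add(31162, -234091)) = Mul(8, -202929) = -1623432)
Add(295965, Mul(-1, t)) = Add(295965, Mul(-1, -1623432)) = Add(295965, 1623432) = 1919397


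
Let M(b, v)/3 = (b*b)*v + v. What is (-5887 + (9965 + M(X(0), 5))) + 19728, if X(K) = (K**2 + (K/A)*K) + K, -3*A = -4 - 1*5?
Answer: 23821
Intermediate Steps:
A = 3 (A = -(-4 - 1*5)/3 = -(-4 - 5)/3 = -1/3*(-9) = 3)
X(K) = K + 4*K**2/3 (X(K) = (K**2 + (K/3)*K) + K = (K**2 + K**2/3) + K = 4*K**2/3 + K = K + 4*K**2/3)
M(b, v) = 3*v + 3*v*b**2 (M(b, v) = 3*((b*b)*v + v) = 3*(b**2*v + v) = 3*(v*b**2 + v) = 3*(v + v*b**2) = 3*v + 3*v*b**2)
(-5887 + (9965 + M(X(0), 5))) + 19728 = (-5887 + (9965 + 3*5*(1 + ((1/3)*0*(3 + 4*0))**2))) + 19728 = (-5887 + (9965 + 3*5*(1 + ((1/3)*0*(3 + 0))**2))) + 19728 = (-5887 + (9965 + 3*5*(1 + ((1/3)*0*3)**2))) + 19728 = (-5887 + (9965 + 3*5*(1 + 0**2))) + 19728 = (-5887 + (9965 + 3*5*(1 + 0))) + 19728 = (-5887 + (9965 + 3*5*1)) + 19728 = (-5887 + (9965 + 15)) + 19728 = (-5887 + 9980) + 19728 = 4093 + 19728 = 23821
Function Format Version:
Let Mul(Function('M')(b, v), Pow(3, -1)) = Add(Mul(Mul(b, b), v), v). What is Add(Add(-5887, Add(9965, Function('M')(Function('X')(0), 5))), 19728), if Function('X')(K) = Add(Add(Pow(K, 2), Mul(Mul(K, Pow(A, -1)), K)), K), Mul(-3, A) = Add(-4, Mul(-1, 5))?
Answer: 23821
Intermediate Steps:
A = 3 (A = Mul(Rational(-1, 3), Add(-4, Mul(-1, 5))) = Mul(Rational(-1, 3), Add(-4, -5)) = Mul(Rational(-1, 3), -9) = 3)
Function('X')(K) = Add(K, Mul(Rational(4, 3), Pow(K, 2))) (Function('X')(K) = Add(Add(Pow(K, 2), Mul(Mul(K, Pow(3, -1)), K)), K) = Add(Add(Pow(K, 2), Mul(Mul(K, Rational(1, 3)), K)), K) = Add(Add(Pow(K, 2), Mul(Mul(Rational(1, 3), K), K)), K) = Add(Add(Pow(K, 2), Mul(Rational(1, 3), Pow(K, 2))), K) = Add(Mul(Rational(4, 3), Pow(K, 2)), K) = Add(K, Mul(Rational(4, 3), Pow(K, 2))))
Function('M')(b, v) = Add(Mul(3, v), Mul(3, v, Pow(b, 2))) (Function('M')(b, v) = Mul(3, Add(Mul(Mul(b, b), v), v)) = Mul(3, Add(Mul(Pow(b, 2), v), v)) = Mul(3, Add(Mul(v, Pow(b, 2)), v)) = Mul(3, Add(v, Mul(v, Pow(b, 2)))) = Add(Mul(3, v), Mul(3, v, Pow(b, 2))))
Add(Add(-5887, Add(9965, Function('M')(Function('X')(0), 5))), 19728) = Add(Add(-5887, Add(9965, Mul(3, 5, Add(1, Pow(Mul(Rational(1, 3), 0, Add(3, Mul(4, 0))), 2))))), 19728) = Add(Add(-5887, Add(9965, Mul(3, 5, Add(1, Pow(Mul(Rational(1, 3), 0, Add(3, 0)), 2))))), 19728) = Add(Add(-5887, Add(9965, Mul(3, 5, Add(1, Pow(Mul(Rational(1, 3), 0, 3), 2))))), 19728) = Add(Add(-5887, Add(9965, Mul(3, 5, Add(1, Pow(0, 2))))), 19728) = Add(Add(-5887, Add(9965, Mul(3, 5, Add(1, 0)))), 19728) = Add(Add(-5887, Add(9965, Mul(3, 5, 1))), 19728) = Add(Add(-5887, Add(9965, 15)), 19728) = Add(Add(-5887, 9980), 19728) = Add(4093, 19728) = 23821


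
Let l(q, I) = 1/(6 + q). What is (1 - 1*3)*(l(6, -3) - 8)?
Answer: 95/6 ≈ 15.833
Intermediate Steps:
(1 - 1*3)*(l(6, -3) - 8) = (1 - 1*3)*(1/(6 + 6) - 8) = (1 - 3)*(1/12 - 8) = -2*(1/12 - 8) = -2*(-95/12) = 95/6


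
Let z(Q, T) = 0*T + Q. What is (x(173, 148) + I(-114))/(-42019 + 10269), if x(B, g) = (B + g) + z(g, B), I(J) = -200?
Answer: -269/31750 ≈ -0.0084724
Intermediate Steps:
z(Q, T) = Q (z(Q, T) = 0 + Q = Q)
x(B, g) = B + 2*g (x(B, g) = (B + g) + g = B + 2*g)
(x(173, 148) + I(-114))/(-42019 + 10269) = ((173 + 2*148) - 200)/(-42019 + 10269) = ((173 + 296) - 200)/(-31750) = (469 - 200)*(-1/31750) = 269*(-1/31750) = -269/31750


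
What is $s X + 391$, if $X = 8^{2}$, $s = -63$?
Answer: $-3641$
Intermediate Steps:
$X = 64$
$s X + 391 = \left(-63\right) 64 + 391 = -4032 + 391 = -3641$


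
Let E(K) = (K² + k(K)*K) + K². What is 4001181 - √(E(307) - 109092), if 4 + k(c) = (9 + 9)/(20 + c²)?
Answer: 4001181 - 4*√1074757747/469 ≈ 4.0009e+6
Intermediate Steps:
k(c) = -4 + 18/(20 + c²) (k(c) = -4 + (9 + 9)/(20 + c²) = -4 + 18/(20 + c²))
E(K) = 2*K² + 2*K*(-31 - 2*K²)/(20 + K²) (E(K) = (K² + (2*(-31 - 2*K²)/(20 + K²))*K) + K² = (K² + 2*K*(-31 - 2*K²)/(20 + K²)) + K² = 2*K² + 2*K*(-31 - 2*K²)/(20 + K²))
4001181 - √(E(307) - 109092) = 4001181 - √(2*307*(-31 - 2*307² + 307*(20 + 307²))/(20 + 307²) - 109092) = 4001181 - √(2*307*(-31 - 2*94249 + 307*(20 + 94249))/(20 + 94249) - 109092) = 4001181 - √(2*307*(-31 - 188498 + 307*94269)/94269 - 109092) = 4001181 - √(2*307*(1/94269)*(-31 - 188498 + 28940583) - 109092) = 4001181 - √(2*307*(1/94269)*28752054 - 109092) = 4001181 - √(5884587052/31423 - 109092) = 4001181 - √(2456589136/31423) = 4001181 - 4*√1074757747/469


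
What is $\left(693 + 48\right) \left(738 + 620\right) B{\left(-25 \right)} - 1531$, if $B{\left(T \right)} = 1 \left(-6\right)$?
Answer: $-6039199$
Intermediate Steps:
$B{\left(T \right)} = -6$
$\left(693 + 48\right) \left(738 + 620\right) B{\left(-25 \right)} - 1531 = \left(693 + 48\right) \left(738 + 620\right) \left(-6\right) - 1531 = 741 \cdot 1358 \left(-6\right) - 1531 = 1006278 \left(-6\right) - 1531 = -6037668 - 1531 = -6039199$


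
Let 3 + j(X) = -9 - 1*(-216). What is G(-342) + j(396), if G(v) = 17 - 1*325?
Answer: -104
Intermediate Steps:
j(X) = 204 (j(X) = -3 + (-9 - 1*(-216)) = -3 + (-9 + 216) = -3 + 207 = 204)
G(v) = -308 (G(v) = 17 - 325 = -308)
G(-342) + j(396) = -308 + 204 = -104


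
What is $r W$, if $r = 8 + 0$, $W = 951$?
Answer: $7608$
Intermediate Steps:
$r = 8$
$r W = 8 \cdot 951 = 7608$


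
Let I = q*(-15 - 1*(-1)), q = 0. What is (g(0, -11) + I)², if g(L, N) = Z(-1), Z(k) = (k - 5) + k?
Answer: 49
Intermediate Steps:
Z(k) = -5 + 2*k (Z(k) = (-5 + k) + k = -5 + 2*k)
g(L, N) = -7 (g(L, N) = -5 + 2*(-1) = -5 - 2 = -7)
I = 0 (I = 0*(-15 - 1*(-1)) = 0*(-15 + 1) = 0*(-14) = 0)
(g(0, -11) + I)² = (-7 + 0)² = (-7)² = 49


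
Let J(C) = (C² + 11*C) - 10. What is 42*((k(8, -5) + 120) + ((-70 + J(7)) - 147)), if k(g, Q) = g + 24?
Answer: 2142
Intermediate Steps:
k(g, Q) = 24 + g
J(C) = -10 + C² + 11*C
42*((k(8, -5) + 120) + ((-70 + J(7)) - 147)) = 42*(((24 + 8) + 120) + ((-70 + (-10 + 7² + 11*7)) - 147)) = 42*((32 + 120) + ((-70 + (-10 + 49 + 77)) - 147)) = 42*(152 + ((-70 + 116) - 147)) = 42*(152 + (46 - 147)) = 42*(152 - 101) = 42*51 = 2142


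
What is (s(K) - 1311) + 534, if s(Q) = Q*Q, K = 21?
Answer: -336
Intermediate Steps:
s(Q) = Q²
(s(K) - 1311) + 534 = (21² - 1311) + 534 = (441 - 1311) + 534 = -870 + 534 = -336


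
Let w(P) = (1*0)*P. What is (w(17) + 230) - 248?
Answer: -18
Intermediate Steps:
w(P) = 0 (w(P) = 0*P = 0)
(w(17) + 230) - 248 = (0 + 230) - 248 = 230 - 248 = -18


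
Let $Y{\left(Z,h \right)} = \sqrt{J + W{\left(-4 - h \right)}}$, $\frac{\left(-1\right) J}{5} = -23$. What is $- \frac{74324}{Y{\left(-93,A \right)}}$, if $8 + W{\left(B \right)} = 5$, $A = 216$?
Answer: $- \frac{18581 \sqrt{7}}{7} \approx -7023.0$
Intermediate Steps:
$J = 115$ ($J = \left(-5\right) \left(-23\right) = 115$)
$W{\left(B \right)} = -3$ ($W{\left(B \right)} = -8 + 5 = -3$)
$Y{\left(Z,h \right)} = 4 \sqrt{7}$ ($Y{\left(Z,h \right)} = \sqrt{115 - 3} = \sqrt{112} = 4 \sqrt{7}$)
$- \frac{74324}{Y{\left(-93,A \right)}} = - \frac{74324}{4 \sqrt{7}} = - 74324 \frac{\sqrt{7}}{28} = - \frac{18581 \sqrt{7}}{7}$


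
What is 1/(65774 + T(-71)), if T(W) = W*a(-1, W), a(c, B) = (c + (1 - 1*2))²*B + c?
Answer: 1/86009 ≈ 1.1627e-5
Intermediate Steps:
a(c, B) = c + B*(-1 + c)² (a(c, B) = (c + (1 - 2))²*B + c = (c - 1)²*B + c = (-1 + c)²*B + c = B*(-1 + c)² + c = c + B*(-1 + c)²)
T(W) = W*(-1 + 4*W) (T(W) = W*(-1 + W*(-1 - 1)²) = W*(-1 + W*(-2)²) = W*(-1 + W*4) = W*(-1 + 4*W))
1/(65774 + T(-71)) = 1/(65774 - 71*(-1 + 4*(-71))) = 1/(65774 - 71*(-1 - 284)) = 1/(65774 - 71*(-285)) = 1/(65774 + 20235) = 1/86009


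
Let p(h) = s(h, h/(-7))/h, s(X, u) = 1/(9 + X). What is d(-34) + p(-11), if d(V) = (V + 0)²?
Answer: 25433/22 ≈ 1156.0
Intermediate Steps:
p(h) = 1/(h*(9 + h)) (p(h) = 1/((9 + h)*h) = 1/(h*(9 + h)))
d(V) = V²
d(-34) + p(-11) = (-34)² + 1/((-11)*(9 - 11)) = 1156 - 1/11/(-2) = 1156 - 1/11*(-½) = 1156 + 1/22 = 25433/22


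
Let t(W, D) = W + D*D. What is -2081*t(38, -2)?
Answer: -87402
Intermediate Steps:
t(W, D) = W + D**2
-2081*t(38, -2) = -2081*(38 + (-2)**2) = -2081*(38 + 4) = -2081*42 = -87402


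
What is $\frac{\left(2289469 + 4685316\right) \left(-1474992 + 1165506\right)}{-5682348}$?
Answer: $\frac{359766385085}{947058} \approx 3.7988 \cdot 10^{5}$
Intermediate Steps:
$\frac{\left(2289469 + 4685316\right) \left(-1474992 + 1165506\right)}{-5682348} = 6974785 \left(-309486\right) \left(- \frac{1}{5682348}\right) = \left(-2158598310510\right) \left(- \frac{1}{5682348}\right) = \frac{359766385085}{947058}$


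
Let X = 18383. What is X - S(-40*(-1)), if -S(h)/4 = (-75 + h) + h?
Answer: 18403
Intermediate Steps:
S(h) = 300 - 8*h (S(h) = -4*((-75 + h) + h) = -4*(-75 + 2*h) = 300 - 8*h)
X - S(-40*(-1)) = 18383 - (300 - (-320)*(-1)) = 18383 - (300 - 8*40) = 18383 - (300 - 320) = 18383 - 1*(-20) = 18383 + 20 = 18403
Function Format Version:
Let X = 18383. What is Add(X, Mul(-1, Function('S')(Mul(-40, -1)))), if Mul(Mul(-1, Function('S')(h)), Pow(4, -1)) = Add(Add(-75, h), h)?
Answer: 18403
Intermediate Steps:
Function('S')(h) = Add(300, Mul(-8, h)) (Function('S')(h) = Mul(-4, Add(Add(-75, h), h)) = Mul(-4, Add(-75, Mul(2, h))) = Add(300, Mul(-8, h)))
Add(X, Mul(-1, Function('S')(Mul(-40, -1)))) = Add(18383, Mul(-1, Add(300, Mul(-8, Mul(-40, -1))))) = Add(18383, Mul(-1, Add(300, Mul(-8, 40)))) = Add(18383, Mul(-1, Add(300, -320))) = Add(18383, Mul(-1, -20)) = Add(18383, 20) = 18403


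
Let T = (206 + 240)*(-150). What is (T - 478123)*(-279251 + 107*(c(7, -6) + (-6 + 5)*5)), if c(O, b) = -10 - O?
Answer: 153481201915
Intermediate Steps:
T = -66900 (T = 446*(-150) = -66900)
(T - 478123)*(-279251 + 107*(c(7, -6) + (-6 + 5)*5)) = (-66900 - 478123)*(-279251 + 107*((-10 - 1*7) + (-6 + 5)*5)) = -545023*(-279251 + 107*((-10 - 7) - 1*5)) = -545023*(-279251 + 107*(-17 - 5)) = -545023*(-279251 + 107*(-22)) = -545023*(-279251 - 2354) = -545023*(-281605) = 153481201915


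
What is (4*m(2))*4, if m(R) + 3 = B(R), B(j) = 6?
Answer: 48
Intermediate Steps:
m(R) = 3 (m(R) = -3 + 6 = 3)
(4*m(2))*4 = (4*3)*4 = 12*4 = 48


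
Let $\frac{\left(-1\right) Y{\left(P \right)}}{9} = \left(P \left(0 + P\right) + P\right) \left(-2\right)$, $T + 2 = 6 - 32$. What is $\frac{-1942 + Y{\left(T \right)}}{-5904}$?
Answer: $- \frac{5833}{2952} \approx -1.9759$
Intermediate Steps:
$T = -28$ ($T = -2 + \left(6 - 32\right) = -2 - 26 = -28$)
$Y{\left(P \right)} = 18 P + 18 P^{2}$ ($Y{\left(P \right)} = - 9 \left(P \left(0 + P\right) + P\right) \left(-2\right) = - 9 \left(P P + P\right) \left(-2\right) = - 9 \left(P^{2} + P\right) \left(-2\right) = - 9 \left(P + P^{2}\right) \left(-2\right) = - 9 \left(- 2 P - 2 P^{2}\right) = 18 P + 18 P^{2}$)
$\frac{-1942 + Y{\left(T \right)}}{-5904} = \frac{-1942 + 18 \left(-28\right) \left(1 - 28\right)}{-5904} = \left(-1942 + 18 \left(-28\right) \left(-27\right)\right) \left(- \frac{1}{5904}\right) = \left(-1942 + 13608\right) \left(- \frac{1}{5904}\right) = 11666 \left(- \frac{1}{5904}\right) = - \frac{5833}{2952}$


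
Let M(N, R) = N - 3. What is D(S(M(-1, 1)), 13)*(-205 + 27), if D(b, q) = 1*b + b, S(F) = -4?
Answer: 1424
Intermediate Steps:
M(N, R) = -3 + N
D(b, q) = 2*b (D(b, q) = b + b = 2*b)
D(S(M(-1, 1)), 13)*(-205 + 27) = (2*(-4))*(-205 + 27) = -8*(-178) = 1424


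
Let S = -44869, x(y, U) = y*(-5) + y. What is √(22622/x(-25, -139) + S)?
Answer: I*√4464278/10 ≈ 211.29*I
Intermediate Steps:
x(y, U) = -4*y (x(y, U) = -5*y + y = -4*y)
√(22622/x(-25, -139) + S) = √(22622/((-4*(-25))) - 44869) = √(22622/100 - 44869) = √(22622*(1/100) - 44869) = √(11311/50 - 44869) = √(-2232139/50) = I*√4464278/10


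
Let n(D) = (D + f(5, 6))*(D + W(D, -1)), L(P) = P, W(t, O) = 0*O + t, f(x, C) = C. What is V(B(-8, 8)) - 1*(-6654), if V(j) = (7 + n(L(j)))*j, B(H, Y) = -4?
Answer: 6690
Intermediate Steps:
W(t, O) = t (W(t, O) = 0 + t = t)
n(D) = 2*D*(6 + D) (n(D) = (D + 6)*(D + D) = (6 + D)*(2*D) = 2*D*(6 + D))
V(j) = j*(7 + 2*j*(6 + j)) (V(j) = (7 + 2*j*(6 + j))*j = j*(7 + 2*j*(6 + j)))
V(B(-8, 8)) - 1*(-6654) = -4*(7 + 2*(-4)² + 12*(-4)) - 1*(-6654) = -4*(7 + 2*16 - 48) + 6654 = -4*(7 + 32 - 48) + 6654 = -4*(-9) + 6654 = 36 + 6654 = 6690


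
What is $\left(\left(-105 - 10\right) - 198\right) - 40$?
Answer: $-353$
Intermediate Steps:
$\left(\left(-105 - 10\right) - 198\right) - 40 = \left(-115 - 198\right) - 40 = -313 - 40 = -353$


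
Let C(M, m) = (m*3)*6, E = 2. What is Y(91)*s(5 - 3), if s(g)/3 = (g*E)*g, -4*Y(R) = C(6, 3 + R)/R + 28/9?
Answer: -35552/273 ≈ -130.23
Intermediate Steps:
C(M, m) = 18*m (C(M, m) = (3*m)*6 = 18*m)
Y(R) = -7/9 - (54 + 18*R)/(4*R) (Y(R) = -((18*(3 + R))/R + 28/9)/4 = -((54 + 18*R)/R + 28*(⅑))/4 = -((54 + 18*R)/R + 28/9)/4 = -(28/9 + (54 + 18*R)/R)/4 = -7/9 - (54 + 18*R)/(4*R))
s(g) = 6*g² (s(g) = 3*((g*2)*g) = 3*((2*g)*g) = 3*(2*g²) = 6*g²)
Y(91)*s(5 - 3) = ((1/18)*(-243 - 95*91)/91)*(6*(5 - 3)²) = ((1/18)*(1/91)*(-243 - 8645))*(6*2²) = ((1/18)*(1/91)*(-8888))*(6*4) = -4444/819*24 = -35552/273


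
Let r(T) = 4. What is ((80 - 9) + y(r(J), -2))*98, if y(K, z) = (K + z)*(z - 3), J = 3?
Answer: 5978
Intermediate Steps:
y(K, z) = (-3 + z)*(K + z) (y(K, z) = (K + z)*(-3 + z) = (-3 + z)*(K + z))
((80 - 9) + y(r(J), -2))*98 = ((80 - 9) + ((-2)**2 - 3*4 - 3*(-2) + 4*(-2)))*98 = (71 + (4 - 12 + 6 - 8))*98 = (71 - 10)*98 = 61*98 = 5978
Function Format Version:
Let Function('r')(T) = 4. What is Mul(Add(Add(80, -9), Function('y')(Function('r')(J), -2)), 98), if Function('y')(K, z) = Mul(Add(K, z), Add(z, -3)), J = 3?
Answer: 5978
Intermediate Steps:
Function('y')(K, z) = Mul(Add(-3, z), Add(K, z)) (Function('y')(K, z) = Mul(Add(K, z), Add(-3, z)) = Mul(Add(-3, z), Add(K, z)))
Mul(Add(Add(80, -9), Function('y')(Function('r')(J), -2)), 98) = Mul(Add(Add(80, -9), Add(Pow(-2, 2), Mul(-3, 4), Mul(-3, -2), Mul(4, -2))), 98) = Mul(Add(71, Add(4, -12, 6, -8)), 98) = Mul(Add(71, -10), 98) = Mul(61, 98) = 5978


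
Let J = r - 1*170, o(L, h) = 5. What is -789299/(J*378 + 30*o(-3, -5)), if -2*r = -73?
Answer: 789299/50313 ≈ 15.688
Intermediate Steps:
r = 73/2 (r = -½*(-73) = 73/2 ≈ 36.500)
J = -267/2 (J = 73/2 - 1*170 = 73/2 - 170 = -267/2 ≈ -133.50)
-789299/(J*378 + 30*o(-3, -5)) = -789299/(-267/2*378 + 30*5) = -789299/(-50463 + 150) = -789299/(-50313) = -789299*(-1/50313) = 789299/50313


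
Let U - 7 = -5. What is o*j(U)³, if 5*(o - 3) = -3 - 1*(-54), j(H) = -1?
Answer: -66/5 ≈ -13.200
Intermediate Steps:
U = 2 (U = 7 - 5 = 2)
o = 66/5 (o = 3 + (-3 - 1*(-54))/5 = 3 + (-3 + 54)/5 = 3 + (⅕)*51 = 3 + 51/5 = 66/5 ≈ 13.200)
o*j(U)³ = (66/5)*(-1)³ = (66/5)*(-1) = -66/5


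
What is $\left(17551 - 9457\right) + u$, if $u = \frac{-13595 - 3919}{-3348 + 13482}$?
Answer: $\frac{4555949}{563} \approx 8092.3$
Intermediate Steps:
$u = - \frac{973}{563}$ ($u = - \frac{17514}{10134} = \left(-17514\right) \frac{1}{10134} = - \frac{973}{563} \approx -1.7282$)
$\left(17551 - 9457\right) + u = \left(17551 - 9457\right) - \frac{973}{563} = 8094 - \frac{973}{563} = \frac{4555949}{563}$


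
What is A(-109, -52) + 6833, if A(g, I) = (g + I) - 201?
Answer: 6471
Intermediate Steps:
A(g, I) = -201 + I + g (A(g, I) = (I + g) - 201 = -201 + I + g)
A(-109, -52) + 6833 = (-201 - 52 - 109) + 6833 = -362 + 6833 = 6471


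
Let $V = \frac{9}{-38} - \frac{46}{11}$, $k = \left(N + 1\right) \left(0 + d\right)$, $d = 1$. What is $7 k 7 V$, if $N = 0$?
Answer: $- \frac{90503}{418} \approx -216.51$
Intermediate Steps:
$k = 1$ ($k = \left(0 + 1\right) \left(0 + 1\right) = 1 \cdot 1 = 1$)
$V = - \frac{1847}{418}$ ($V = 9 \left(- \frac{1}{38}\right) - \frac{46}{11} = - \frac{9}{38} - \frac{46}{11} = - \frac{1847}{418} \approx -4.4187$)
$7 k 7 V = 7 \cdot 1 \cdot 7 \left(- \frac{1847}{418}\right) = 7 \cdot 7 \left(- \frac{1847}{418}\right) = 49 \left(- \frac{1847}{418}\right) = - \frac{90503}{418}$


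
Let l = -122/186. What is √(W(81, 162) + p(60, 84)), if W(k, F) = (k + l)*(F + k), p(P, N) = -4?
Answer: 2*√4689587/31 ≈ 139.71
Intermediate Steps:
l = -61/93 (l = -122*1/186 = -61/93 ≈ -0.65591)
W(k, F) = (-61/93 + k)*(F + k) (W(k, F) = (k - 61/93)*(F + k) = (-61/93 + k)*(F + k))
√(W(81, 162) + p(60, 84)) = √((81² - 61/93*162 - 61/93*81 + 162*81) - 4) = √((6561 - 3294/31 - 1647/31 + 13122) - 4) = √(605232/31 - 4) = √(605108/31) = 2*√4689587/31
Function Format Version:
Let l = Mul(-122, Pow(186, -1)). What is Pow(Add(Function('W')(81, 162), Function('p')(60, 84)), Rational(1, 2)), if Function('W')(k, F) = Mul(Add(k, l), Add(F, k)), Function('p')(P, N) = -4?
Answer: Mul(Rational(2, 31), Pow(4689587, Rational(1, 2))) ≈ 139.71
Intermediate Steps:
l = Rational(-61, 93) (l = Mul(-122, Rational(1, 186)) = Rational(-61, 93) ≈ -0.65591)
Function('W')(k, F) = Mul(Add(Rational(-61, 93), k), Add(F, k)) (Function('W')(k, F) = Mul(Add(k, Rational(-61, 93)), Add(F, k)) = Mul(Add(Rational(-61, 93), k), Add(F, k)))
Pow(Add(Function('W')(81, 162), Function('p')(60, 84)), Rational(1, 2)) = Pow(Add(Add(Pow(81, 2), Mul(Rational(-61, 93), 162), Mul(Rational(-61, 93), 81), Mul(162, 81)), -4), Rational(1, 2)) = Pow(Add(Add(6561, Rational(-3294, 31), Rational(-1647, 31), 13122), -4), Rational(1, 2)) = Pow(Add(Rational(605232, 31), -4), Rational(1, 2)) = Pow(Rational(605108, 31), Rational(1, 2)) = Mul(Rational(2, 31), Pow(4689587, Rational(1, 2)))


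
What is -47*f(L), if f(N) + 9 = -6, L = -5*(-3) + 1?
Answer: 705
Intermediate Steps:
L = 16 (L = 15 + 1 = 16)
f(N) = -15 (f(N) = -9 - 6 = -15)
-47*f(L) = -47*(-15) = 705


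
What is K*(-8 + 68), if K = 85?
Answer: 5100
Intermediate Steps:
K*(-8 + 68) = 85*(-8 + 68) = 85*60 = 5100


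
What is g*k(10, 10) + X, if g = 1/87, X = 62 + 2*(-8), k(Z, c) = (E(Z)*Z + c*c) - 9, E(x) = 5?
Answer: 1381/29 ≈ 47.621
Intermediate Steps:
k(Z, c) = -9 + c² + 5*Z (k(Z, c) = (5*Z + c*c) - 9 = (5*Z + c²) - 9 = (c² + 5*Z) - 9 = -9 + c² + 5*Z)
X = 46 (X = 62 - 16 = 46)
g = 1/87 ≈ 0.011494
g*k(10, 10) + X = (-9 + 10² + 5*10)/87 + 46 = (-9 + 100 + 50)/87 + 46 = (1/87)*141 + 46 = 47/29 + 46 = 1381/29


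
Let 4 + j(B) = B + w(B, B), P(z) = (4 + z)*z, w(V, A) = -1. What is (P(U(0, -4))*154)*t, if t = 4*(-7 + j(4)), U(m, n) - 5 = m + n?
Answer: -24640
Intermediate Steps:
U(m, n) = 5 + m + n (U(m, n) = 5 + (m + n) = 5 + m + n)
P(z) = z*(4 + z)
j(B) = -5 + B (j(B) = -4 + (B - 1) = -4 + (-1 + B) = -5 + B)
t = -32 (t = 4*(-7 + (-5 + 4)) = 4*(-7 - 1) = 4*(-8) = -32)
(P(U(0, -4))*154)*t = (((5 + 0 - 4)*(4 + (5 + 0 - 4)))*154)*(-32) = ((1*(4 + 1))*154)*(-32) = ((1*5)*154)*(-32) = (5*154)*(-32) = 770*(-32) = -24640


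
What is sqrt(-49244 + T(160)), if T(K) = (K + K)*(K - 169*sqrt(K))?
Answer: 2*sqrt(489 - 54080*sqrt(10)) ≈ 825.9*I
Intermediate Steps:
T(K) = 2*K*(K - 169*sqrt(K)) (T(K) = (2*K)*(K - 169*sqrt(K)) = 2*K*(K - 169*sqrt(K)))
sqrt(-49244 + T(160)) = sqrt(-49244 + (-216320*sqrt(10) + 2*160**2)) = sqrt(-49244 + (-216320*sqrt(10) + 2*25600)) = sqrt(-49244 + (-216320*sqrt(10) + 51200)) = sqrt(-49244 + (51200 - 216320*sqrt(10))) = sqrt(1956 - 216320*sqrt(10))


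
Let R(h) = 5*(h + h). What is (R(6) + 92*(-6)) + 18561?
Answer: 18069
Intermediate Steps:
R(h) = 10*h (R(h) = 5*(2*h) = 10*h)
(R(6) + 92*(-6)) + 18561 = (10*6 + 92*(-6)) + 18561 = (60 - 552) + 18561 = -492 + 18561 = 18069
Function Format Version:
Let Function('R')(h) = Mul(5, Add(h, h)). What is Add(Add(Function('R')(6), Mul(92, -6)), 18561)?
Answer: 18069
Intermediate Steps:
Function('R')(h) = Mul(10, h) (Function('R')(h) = Mul(5, Mul(2, h)) = Mul(10, h))
Add(Add(Function('R')(6), Mul(92, -6)), 18561) = Add(Add(Mul(10, 6), Mul(92, -6)), 18561) = Add(Add(60, -552), 18561) = Add(-492, 18561) = 18069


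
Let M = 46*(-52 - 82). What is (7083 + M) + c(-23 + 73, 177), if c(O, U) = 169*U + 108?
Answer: 30940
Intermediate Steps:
c(O, U) = 108 + 169*U
M = -6164 (M = 46*(-134) = -6164)
(7083 + M) + c(-23 + 73, 177) = (7083 - 6164) + (108 + 169*177) = 919 + (108 + 29913) = 919 + 30021 = 30940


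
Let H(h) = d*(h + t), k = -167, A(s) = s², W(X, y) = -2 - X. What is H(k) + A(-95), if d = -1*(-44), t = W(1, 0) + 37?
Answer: 3173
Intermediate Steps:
t = 34 (t = (-2 - 1*1) + 37 = (-2 - 1) + 37 = -3 + 37 = 34)
d = 44
H(h) = 1496 + 44*h (H(h) = 44*(h + 34) = 44*(34 + h) = 1496 + 44*h)
H(k) + A(-95) = (1496 + 44*(-167)) + (-95)² = (1496 - 7348) + 9025 = -5852 + 9025 = 3173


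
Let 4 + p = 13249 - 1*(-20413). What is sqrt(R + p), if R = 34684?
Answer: sqrt(68342) ≈ 261.42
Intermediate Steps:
p = 33658 (p = -4 + (13249 - 1*(-20413)) = -4 + (13249 + 20413) = -4 + 33662 = 33658)
sqrt(R + p) = sqrt(34684 + 33658) = sqrt(68342)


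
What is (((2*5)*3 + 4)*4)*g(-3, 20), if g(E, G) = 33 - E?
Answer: 4896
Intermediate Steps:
(((2*5)*3 + 4)*4)*g(-3, 20) = (((2*5)*3 + 4)*4)*(33 - 1*(-3)) = ((10*3 + 4)*4)*(33 + 3) = ((30 + 4)*4)*36 = (34*4)*36 = 136*36 = 4896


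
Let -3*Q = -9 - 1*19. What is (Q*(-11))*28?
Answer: -8624/3 ≈ -2874.7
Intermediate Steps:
Q = 28/3 (Q = -(-9 - 1*19)/3 = -(-9 - 19)/3 = -⅓*(-28) = 28/3 ≈ 9.3333)
(Q*(-11))*28 = ((28/3)*(-11))*28 = -308/3*28 = -8624/3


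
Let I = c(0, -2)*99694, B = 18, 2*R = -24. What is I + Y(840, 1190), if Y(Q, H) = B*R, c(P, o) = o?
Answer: -199604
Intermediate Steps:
R = -12 (R = (1/2)*(-24) = -12)
I = -199388 (I = -2*99694 = -199388)
Y(Q, H) = -216 (Y(Q, H) = 18*(-12) = -216)
I + Y(840, 1190) = -199388 - 216 = -199604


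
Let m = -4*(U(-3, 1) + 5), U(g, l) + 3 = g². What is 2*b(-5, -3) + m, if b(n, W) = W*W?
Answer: -26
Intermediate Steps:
U(g, l) = -3 + g²
b(n, W) = W²
m = -44 (m = -4*((-3 + (-3)²) + 5) = -4*((-3 + 9) + 5) = -4*(6 + 5) = -4*11 = -44)
2*b(-5, -3) + m = 2*(-3)² - 44 = 2*9 - 44 = 18 - 44 = -26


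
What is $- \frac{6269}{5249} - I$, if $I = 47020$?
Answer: $- \frac{246814249}{5249} \approx -47021.0$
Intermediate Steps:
$- \frac{6269}{5249} - I = - \frac{6269}{5249} - 47020 = - \frac{246814249}{5249}$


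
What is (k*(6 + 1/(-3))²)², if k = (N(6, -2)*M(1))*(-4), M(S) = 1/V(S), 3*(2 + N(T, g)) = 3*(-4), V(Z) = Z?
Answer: 5345344/9 ≈ 5.9393e+5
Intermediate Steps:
N(T, g) = -6 (N(T, g) = -2 + (3*(-4))/3 = -2 + (⅓)*(-12) = -2 - 4 = -6)
M(S) = 1/S
k = 24 (k = -6/1*(-4) = -6*1*(-4) = -6*(-4) = 24)
(k*(6 + 1/(-3))²)² = (24*(6 + 1/(-3))²)² = (24*(6 - ⅓)²)² = (24*(17/3)²)² = (24*(289/9))² = (2312/3)² = 5345344/9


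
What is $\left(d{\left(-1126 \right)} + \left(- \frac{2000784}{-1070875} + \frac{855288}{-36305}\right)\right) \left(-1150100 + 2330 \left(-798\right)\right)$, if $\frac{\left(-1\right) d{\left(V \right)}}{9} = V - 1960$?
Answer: $- \frac{129882320372369070912}{1555124675} \approx -8.3519 \cdot 10^{10}$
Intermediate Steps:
$d{\left(V \right)} = 17640 - 9 V$ ($d{\left(V \right)} = - 9 \left(V - 1960\right) = - 9 \left(-1960 + V\right) = 17640 - 9 V$)
$\left(d{\left(-1126 \right)} + \left(- \frac{2000784}{-1070875} + \frac{855288}{-36305}\right)\right) \left(-1150100 + 2330 \left(-798\right)\right) = \left(\left(17640 - -10134\right) + \left(- \frac{2000784}{-1070875} + \frac{855288}{-36305}\right)\right) \left(-1150100 + 2330 \left(-798\right)\right) = \left(\left(17640 + 10134\right) + \left(\left(-2000784\right) \left(- \frac{1}{1070875}\right) + 855288 \left(- \frac{1}{36305}\right)\right)\right) \left(-1150100 - 1859340\right) = \left(27774 + \left(\frac{2000784}{1070875} - \frac{855288}{36305}\right)\right) \left(-3009440\right) = \left(27774 - \frac{168653614776}{7775623375}\right) \left(-3009440\right) = \frac{215791510002474}{7775623375} \left(-3009440\right) = - \frac{129882320372369070912}{1555124675}$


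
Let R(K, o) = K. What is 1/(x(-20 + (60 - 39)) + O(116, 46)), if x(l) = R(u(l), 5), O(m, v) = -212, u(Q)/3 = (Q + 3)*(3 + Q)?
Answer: -1/164 ≈ -0.0060976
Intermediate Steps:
u(Q) = 3*(3 + Q)² (u(Q) = 3*((Q + 3)*(3 + Q)) = 3*((3 + Q)*(3 + Q)) = 3*(3 + Q)²)
x(l) = 3*(3 + l)²
1/(x(-20 + (60 - 39)) + O(116, 46)) = 1/(3*(3 + (-20 + (60 - 39)))² - 212) = 1/(3*(3 + (-20 + 21))² - 212) = 1/(3*(3 + 1)² - 212) = 1/(3*4² - 212) = 1/(3*16 - 212) = 1/(48 - 212) = 1/(-164) = -1/164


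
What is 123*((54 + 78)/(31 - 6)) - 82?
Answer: 14186/25 ≈ 567.44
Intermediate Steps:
123*((54 + 78)/(31 - 6)) - 82 = 123*(132/25) - 82 = 16236/25 - 82 = 14186/25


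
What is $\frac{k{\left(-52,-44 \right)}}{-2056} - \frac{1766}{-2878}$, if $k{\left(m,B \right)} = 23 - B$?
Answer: $\frac{1719035}{2958584} \approx 0.58103$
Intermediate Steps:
$\frac{k{\left(-52,-44 \right)}}{-2056} - \frac{1766}{-2878} = \frac{23 - -44}{-2056} - \frac{1766}{-2878} = \left(23 + 44\right) \left(- \frac{1}{2056}\right) - - \frac{883}{1439} = 67 \left(- \frac{1}{2056}\right) + \frac{883}{1439} = - \frac{67}{2056} + \frac{883}{1439} = \frac{1719035}{2958584}$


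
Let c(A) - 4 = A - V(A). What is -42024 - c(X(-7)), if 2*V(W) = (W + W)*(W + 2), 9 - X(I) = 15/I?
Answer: -2052742/49 ≈ -41893.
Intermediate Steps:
X(I) = 9 - 15/I
V(W) = W*(2 + W) (V(W) = ((W + W)*(W + 2))/2 = ((2*W)*(2 + W))/2 = (2*W*(2 + W))/2 = W*(2 + W))
c(A) = 4 + A - A*(2 + A) (c(A) = 4 + (A - A*(2 + A)) = 4 + A - A*(2 + A))
-42024 - c(X(-7)) = -42024 - (4 - (9 - 15/(-7)) - (9 - 15/(-7))²) = -42024 - (4 - (9 - 15*(-⅐)) - (9 - 15*(-⅐))²) = -42024 - (4 - (9 + 15/7) - (9 + 15/7)²) = -42024 - (4 - 1*78/7 - (78/7)²) = -42024 - (4 - 78/7 - 1*6084/49) = -42024 - (4 - 78/7 - 6084/49) = -42024 - 1*(-6434/49) = -42024 + 6434/49 = -2052742/49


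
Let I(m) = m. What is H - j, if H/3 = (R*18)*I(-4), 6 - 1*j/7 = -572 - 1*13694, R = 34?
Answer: -107248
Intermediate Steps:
j = 99904 (j = 42 - 7*(-572 - 1*13694) = 42 - 7*(-572 - 13694) = 42 - 7*(-14266) = 42 + 99862 = 99904)
H = -7344 (H = 3*((34*18)*(-4)) = 3*(612*(-4)) = 3*(-2448) = -7344)
H - j = -7344 - 1*99904 = -7344 - 99904 = -107248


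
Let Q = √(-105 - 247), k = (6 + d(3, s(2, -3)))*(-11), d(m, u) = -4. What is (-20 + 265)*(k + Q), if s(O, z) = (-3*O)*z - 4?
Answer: -5390 + 980*I*√22 ≈ -5390.0 + 4596.6*I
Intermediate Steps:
s(O, z) = -4 - 3*O*z (s(O, z) = -3*O*z - 4 = -4 - 3*O*z)
k = -22 (k = (6 - 4)*(-11) = 2*(-11) = -22)
Q = 4*I*√22 (Q = √(-352) = 4*I*√22 ≈ 18.762*I)
(-20 + 265)*(k + Q) = (-20 + 265)*(-22 + 4*I*√22) = 245*(-22 + 4*I*√22) = -5390 + 980*I*√22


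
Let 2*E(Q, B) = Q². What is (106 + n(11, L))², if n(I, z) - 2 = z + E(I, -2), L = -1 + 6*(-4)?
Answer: 82369/4 ≈ 20592.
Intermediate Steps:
E(Q, B) = Q²/2
L = -25 (L = -1 - 24 = -25)
n(I, z) = 2 + z + I²/2 (n(I, z) = 2 + (z + I²/2) = 2 + z + I²/2)
(106 + n(11, L))² = (106 + (2 - 25 + (½)*11²))² = (106 + (2 - 25 + (½)*121))² = (106 + (2 - 25 + 121/2))² = (106 + 75/2)² = (287/2)² = 82369/4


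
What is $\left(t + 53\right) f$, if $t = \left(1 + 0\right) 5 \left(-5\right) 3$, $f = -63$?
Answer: $1386$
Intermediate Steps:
$t = -75$ ($t = 1 \cdot 5 \left(-5\right) 3 = 5 \left(-5\right) 3 = \left(-25\right) 3 = -75$)
$\left(t + 53\right) f = \left(-75 + 53\right) \left(-63\right) = \left(-22\right) \left(-63\right) = 1386$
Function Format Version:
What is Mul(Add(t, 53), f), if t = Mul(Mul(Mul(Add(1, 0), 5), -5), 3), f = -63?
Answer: 1386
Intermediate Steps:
t = -75 (t = Mul(Mul(Mul(1, 5), -5), 3) = Mul(Mul(5, -5), 3) = Mul(-25, 3) = -75)
Mul(Add(t, 53), f) = Mul(Add(-75, 53), -63) = Mul(-22, -63) = 1386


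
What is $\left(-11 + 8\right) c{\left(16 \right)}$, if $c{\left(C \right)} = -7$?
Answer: $21$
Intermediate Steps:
$\left(-11 + 8\right) c{\left(16 \right)} = \left(-11 + 8\right) \left(-7\right) = \left(-3\right) \left(-7\right) = 21$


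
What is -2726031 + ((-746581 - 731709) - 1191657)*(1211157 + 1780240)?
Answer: -7986874171990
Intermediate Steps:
-2726031 + ((-746581 - 731709) - 1191657)*(1211157 + 1780240) = -2726031 + (-1478290 - 1191657)*2991397 = -2726031 - 2669947*2991397 = -2726031 - 7986871445959 = -7986874171990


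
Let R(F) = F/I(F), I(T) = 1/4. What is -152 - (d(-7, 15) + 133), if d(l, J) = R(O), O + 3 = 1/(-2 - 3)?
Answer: -1361/5 ≈ -272.20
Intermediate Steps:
I(T) = ¼
O = -16/5 (O = -3 + 1/(-2 - 3) = -3 + 1/(-5) = -3 - ⅕ = -16/5 ≈ -3.2000)
R(F) = 4*F (R(F) = F/(¼) = F*4 = 4*F)
d(l, J) = -64/5 (d(l, J) = 4*(-16/5) = -64/5)
-152 - (d(-7, 15) + 133) = -152 - (-64/5 + 133) = -152 - 1*601/5 = -152 - 601/5 = -1361/5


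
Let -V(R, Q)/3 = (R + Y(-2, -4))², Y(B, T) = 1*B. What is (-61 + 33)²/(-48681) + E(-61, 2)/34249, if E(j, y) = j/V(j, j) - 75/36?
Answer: -15848002589/980358034572 ≈ -0.016166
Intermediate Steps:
Y(B, T) = B
V(R, Q) = -3*(-2 + R)² (V(R, Q) = -3*(R - 2)² = -3*(-2 + R)²)
E(j, y) = -25/12 - j/(3*(-2 + j)²) (E(j, y) = j/((-3*(-2 + j)²)) - 75/36 = j*(-1/(3*(-2 + j)²)) - 75*1/36 = -j/(3*(-2 + j)²) - 25/12 = -25/12 - j/(3*(-2 + j)²))
(-61 + 33)²/(-48681) + E(-61, 2)/34249 = (-61 + 33)²/(-48681) + (-25/12 - ⅓*(-61)/(-2 - 61)²)/34249 = (-28)²*(-1/48681) + (-25/12 - ⅓*(-61)/(-63)²)*(1/34249) = 784*(-1/48681) + (-25/12 - ⅓*(-61)*1/3969)*(1/34249) = -784/48681 + (-25/12 + 61/11907)*(1/34249) = -784/48681 - 98981/47628*1/34249 = -784/48681 - 98981/1631211372 = -15848002589/980358034572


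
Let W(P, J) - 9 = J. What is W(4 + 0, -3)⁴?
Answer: 1296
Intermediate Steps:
W(P, J) = 9 + J
W(4 + 0, -3)⁴ = (9 - 3)⁴ = 6⁴ = 1296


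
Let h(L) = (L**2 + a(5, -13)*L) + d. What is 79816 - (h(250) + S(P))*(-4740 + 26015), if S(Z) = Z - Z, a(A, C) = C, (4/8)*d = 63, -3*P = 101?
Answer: -1263144584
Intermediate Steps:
P = -101/3 (P = -1/3*101 = -101/3 ≈ -33.667)
d = 126 (d = 2*63 = 126)
S(Z) = 0
h(L) = 126 + L**2 - 13*L (h(L) = (L**2 - 13*L) + 126 = 126 + L**2 - 13*L)
79816 - (h(250) + S(P))*(-4740 + 26015) = 79816 - ((126 + 250**2 - 13*250) + 0)*(-4740 + 26015) = 79816 - ((126 + 62500 - 3250) + 0)*21275 = 79816 - (59376 + 0)*21275 = 79816 - 59376*21275 = 79816 - 1*1263224400 = 79816 - 1263224400 = -1263144584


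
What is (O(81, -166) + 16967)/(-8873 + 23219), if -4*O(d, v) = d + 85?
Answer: 33851/28692 ≈ 1.1798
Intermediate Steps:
O(d, v) = -85/4 - d/4 (O(d, v) = -(d + 85)/4 = -(85 + d)/4 = -85/4 - d/4)
(O(81, -166) + 16967)/(-8873 + 23219) = ((-85/4 - ¼*81) + 16967)/(-8873 + 23219) = ((-85/4 - 81/4) + 16967)/14346 = (-83/2 + 16967)*(1/14346) = (33851/2)*(1/14346) = 33851/28692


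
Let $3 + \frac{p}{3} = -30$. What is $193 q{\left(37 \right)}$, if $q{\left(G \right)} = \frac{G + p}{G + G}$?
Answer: $- \frac{5983}{37} \approx -161.7$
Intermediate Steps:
$p = -99$ ($p = -9 + 3 \left(-30\right) = -9 - 90 = -99$)
$q{\left(G \right)} = \frac{-99 + G}{2 G}$ ($q{\left(G \right)} = \frac{G - 99}{G + G} = \frac{-99 + G}{2 G}$)
$193 q{\left(37 \right)} = 193 \frac{-99 + 37}{2 \cdot 37} = 193 \cdot \frac{1}{2} \cdot \frac{1}{37} \left(-62\right) = 193 \left(- \frac{31}{37}\right) = - \frac{5983}{37}$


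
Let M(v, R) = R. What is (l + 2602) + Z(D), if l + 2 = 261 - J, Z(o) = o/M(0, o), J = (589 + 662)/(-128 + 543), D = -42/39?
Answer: 1186479/415 ≈ 2859.0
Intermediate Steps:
D = -14/13 (D = -42*1/39 = -14/13 ≈ -1.0769)
J = 1251/415 ≈ 3.0145
Z(o) = 1 (Z(o) = o/o = 1)
l = 106234/415 (l = -2 + (261 - 1*1251/415) = -2 + (261 - 1251/415) = -2 + 107064/415 = 106234/415 ≈ 255.99)
(l + 2602) + Z(D) = (106234/415 + 2602) + 1 = 1186064/415 + 1 = 1186479/415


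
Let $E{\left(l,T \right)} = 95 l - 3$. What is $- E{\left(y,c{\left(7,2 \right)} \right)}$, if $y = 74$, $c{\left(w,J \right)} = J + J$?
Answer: $-7027$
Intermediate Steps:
$c{\left(w,J \right)} = 2 J$
$E{\left(l,T \right)} = -3 + 95 l$
$- E{\left(y,c{\left(7,2 \right)} \right)} = - (-3 + 95 \cdot 74) = - (-3 + 7030) = \left(-1\right) 7027 = -7027$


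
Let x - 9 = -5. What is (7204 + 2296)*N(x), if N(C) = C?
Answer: 38000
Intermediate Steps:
x = 4 (x = 9 - 5 = 4)
(7204 + 2296)*N(x) = (7204 + 2296)*4 = 9500*4 = 38000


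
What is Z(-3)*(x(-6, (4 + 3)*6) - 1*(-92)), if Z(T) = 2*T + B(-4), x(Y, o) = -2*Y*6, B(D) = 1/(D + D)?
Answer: -2009/2 ≈ -1004.5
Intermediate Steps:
B(D) = 1/(2*D)
x(Y, o) = -12*Y
Z(T) = -⅛ + 2*T (Z(T) = 2*T + (½)/(-4) = 2*T + (½)*(-¼) = 2*T - ⅛ = -⅛ + 2*T)
Z(-3)*(x(-6, (4 + 3)*6) - 1*(-92)) = (-⅛ + 2*(-3))*(-12*(-6) - 1*(-92)) = (-⅛ - 6)*(72 + 92) = -49/8*164 = -2009/2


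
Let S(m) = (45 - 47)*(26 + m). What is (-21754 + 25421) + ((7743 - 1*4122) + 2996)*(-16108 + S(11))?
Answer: -107072627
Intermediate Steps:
S(m) = -52 - 2*m (S(m) = -2*(26 + m) = -52 - 2*m)
(-21754 + 25421) + ((7743 - 1*4122) + 2996)*(-16108 + S(11)) = (-21754 + 25421) + ((7743 - 1*4122) + 2996)*(-16108 + (-52 - 2*11)) = 3667 + ((7743 - 4122) + 2996)*(-16108 + (-52 - 22)) = 3667 + (3621 + 2996)*(-16108 - 74) = 3667 + 6617*(-16182) = 3667 - 107076294 = -107072627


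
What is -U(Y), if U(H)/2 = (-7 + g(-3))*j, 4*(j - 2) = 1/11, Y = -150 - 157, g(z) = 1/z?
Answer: 89/3 ≈ 29.667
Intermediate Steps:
Y = -307
j = 89/44 (j = 2 + (¼)/11 = 2 + (¼)*(1/11) = 2 + 1/44 = 89/44 ≈ 2.0227)
U(H) = -89/3 (U(H) = 2*((-7 + 1/(-3))*(89/44)) = 2*((-7 - ⅓)*(89/44)) = 2*(-22/3*89/44) = 2*(-89/6) = -89/3)
-U(Y) = -1*(-89/3) = 89/3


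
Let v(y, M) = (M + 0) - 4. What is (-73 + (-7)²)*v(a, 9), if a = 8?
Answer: -120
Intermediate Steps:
v(y, M) = -4 + M (v(y, M) = M - 4 = -4 + M)
(-73 + (-7)²)*v(a, 9) = (-73 + (-7)²)*(-4 + 9) = (-73 + 49)*5 = -24*5 = -120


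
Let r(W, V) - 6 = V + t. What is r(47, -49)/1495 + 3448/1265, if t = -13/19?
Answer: 842526/312455 ≈ 2.6965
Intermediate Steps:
t = -13/19 (t = -13*1/19 = -13/19 ≈ -0.68421)
r(W, V) = 101/19 + V (r(W, V) = 6 + (V - 13/19) = 6 + (-13/19 + V) = 101/19 + V)
r(47, -49)/1495 + 3448/1265 = (101/19 - 49)/1495 + 3448/1265 = -830/19*1/1495 + 3448*(1/1265) = -166/5681 + 3448/1265 = 842526/312455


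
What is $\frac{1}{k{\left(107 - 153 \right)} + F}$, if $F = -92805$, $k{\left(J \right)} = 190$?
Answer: $- \frac{1}{92615} \approx -1.0797 \cdot 10^{-5}$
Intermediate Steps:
$\frac{1}{k{\left(107 - 153 \right)} + F} = \frac{1}{190 - 92805} = \frac{1}{-92615} = - \frac{1}{92615}$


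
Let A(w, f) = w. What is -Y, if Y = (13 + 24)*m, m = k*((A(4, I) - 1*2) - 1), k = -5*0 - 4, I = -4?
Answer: 148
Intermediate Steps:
k = -4 (k = 0 - 4 = -4)
m = -4 (m = -4*((4 - 1*2) - 1) = -4*((4 - 2) - 1) = -4*(2 - 1) = -4*1 = -4)
Y = -148 (Y = (13 + 24)*(-4) = 37*(-4) = -148)
-Y = -1*(-148) = 148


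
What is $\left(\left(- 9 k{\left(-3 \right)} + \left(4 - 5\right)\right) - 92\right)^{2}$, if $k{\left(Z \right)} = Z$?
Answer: $4356$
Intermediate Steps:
$\left(\left(- 9 k{\left(-3 \right)} + \left(4 - 5\right)\right) - 92\right)^{2} = \left(\left(\left(-9\right) \left(-3\right) + \left(4 - 5\right)\right) - 92\right)^{2} = \left(\left(27 + \left(4 - 5\right)\right) - 92\right)^{2} = \left(\left(27 - 1\right) - 92\right)^{2} = \left(26 - 92\right)^{2} = \left(-66\right)^{2} = 4356$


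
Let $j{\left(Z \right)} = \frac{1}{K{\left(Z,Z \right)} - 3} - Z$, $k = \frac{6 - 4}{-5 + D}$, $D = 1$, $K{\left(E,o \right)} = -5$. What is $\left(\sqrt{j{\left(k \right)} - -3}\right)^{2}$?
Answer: $\frac{27}{8} \approx 3.375$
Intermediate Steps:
$k = - \frac{1}{2}$ ($k = \frac{6 - 4}{-5 + 1} = \frac{2}{-4} = 2 \left(- \frac{1}{4}\right) = - \frac{1}{2} \approx -0.5$)
$j{\left(Z \right)} = - \frac{1}{8} - Z$ ($j{\left(Z \right)} = \frac{1}{-5 - 3} - Z = \frac{1}{-8} - Z = - \frac{1}{8} - Z$)
$\left(\sqrt{j{\left(k \right)} - -3}\right)^{2} = \left(\sqrt{\left(- \frac{1}{8} - - \frac{1}{2}\right) - -3}\right)^{2} = \left(\sqrt{\left(- \frac{1}{8} + \frac{1}{2}\right) + 3}\right)^{2} = \left(\sqrt{\frac{3}{8} + 3}\right)^{2} = \left(\sqrt{\frac{27}{8}}\right)^{2} = \left(\frac{3 \sqrt{6}}{4}\right)^{2} = \frac{27}{8}$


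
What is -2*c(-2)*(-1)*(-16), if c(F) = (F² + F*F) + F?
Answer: -192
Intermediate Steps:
c(F) = F + 2*F² (c(F) = (F² + F²) + F = 2*F² + F = F + 2*F²)
-2*c(-2)*(-1)*(-16) = -2*(-2*(1 + 2*(-2)))*(-1)*(-16) = -2*(-2*(1 - 4))*(-1)*(-16) = -2*(-2*(-3))*(-1)*(-16) = -12*(-1)*(-16) = -2*(-6)*(-16) = 12*(-16) = -192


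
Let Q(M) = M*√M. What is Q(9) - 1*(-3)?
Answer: 30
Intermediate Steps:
Q(M) = M^(3/2)
Q(9) - 1*(-3) = 9^(3/2) - 1*(-3) = 27 + 3 = 30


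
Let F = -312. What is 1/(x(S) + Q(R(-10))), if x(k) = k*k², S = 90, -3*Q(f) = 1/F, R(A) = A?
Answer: 936/682344001 ≈ 1.3717e-6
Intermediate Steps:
Q(f) = 1/936 (Q(f) = -⅓/(-312) = -⅓*(-1/312) = 1/936)
x(k) = k³
1/(x(S) + Q(R(-10))) = 1/(90³ + 1/936) = 1/(729000 + 1/936) = 1/(682344001/936) = 936/682344001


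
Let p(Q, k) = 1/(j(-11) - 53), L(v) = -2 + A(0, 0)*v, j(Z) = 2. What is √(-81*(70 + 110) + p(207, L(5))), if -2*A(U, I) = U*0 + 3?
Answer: I*√37922631/51 ≈ 120.75*I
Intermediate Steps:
A(U, I) = -3/2 (A(U, I) = -(U*0 + 3)/2 = -(0 + 3)/2 = -½*3 = -3/2)
L(v) = -2 - 3*v/2
p(Q, k) = -1/51 (p(Q, k) = 1/(2 - 53) = 1/(-51) = -1/51)
√(-81*(70 + 110) + p(207, L(5))) = √(-81*(70 + 110) - 1/51) = √(-81*180 - 1/51) = √(-14580 - 1/51) = √(-743581/51) = I*√37922631/51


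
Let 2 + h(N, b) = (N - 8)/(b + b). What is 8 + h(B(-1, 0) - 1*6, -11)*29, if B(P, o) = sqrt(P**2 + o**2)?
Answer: -723/22 ≈ -32.864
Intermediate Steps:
h(N, b) = -2 + (-8 + N)/(2*b) (h(N, b) = -2 + (N - 8)/(b + b) = -2 + (-8 + N)/((2*b)) = -2 + (-8 + N)*(1/(2*b)) = -2 + (-8 + N)/(2*b))
8 + h(B(-1, 0) - 1*6, -11)*29 = 8 + ((1/2)*(-8 + (sqrt((-1)**2 + 0**2) - 1*6) - 4*(-11))/(-11))*29 = 8 + ((1/2)*(-1/11)*(-8 + (sqrt(1 + 0) - 6) + 44))*29 = 8 + ((1/2)*(-1/11)*(-8 + (sqrt(1) - 6) + 44))*29 = 8 + ((1/2)*(-1/11)*(-8 + (1 - 6) + 44))*29 = 8 + ((1/2)*(-1/11)*(-8 - 5 + 44))*29 = 8 + ((1/2)*(-1/11)*31)*29 = 8 - 31/22*29 = 8 - 899/22 = -723/22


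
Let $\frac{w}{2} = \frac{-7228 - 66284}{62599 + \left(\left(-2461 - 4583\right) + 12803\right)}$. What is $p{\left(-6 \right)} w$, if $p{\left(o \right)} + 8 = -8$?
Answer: $\frac{392064}{11393} \approx 34.413$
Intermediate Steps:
$p{\left(o \right)} = -16$ ($p{\left(o \right)} = -8 - 8 = -16$)
$w = - \frac{24504}{11393}$ ($w = 2 \frac{-7228 - 66284}{62599 + \left(\left(-2461 - 4583\right) + 12803\right)} = 2 \left(- \frac{73512}{62599 + \left(-7044 + 12803\right)}\right) = 2 \left(- \frac{73512}{62599 + 5759}\right) = 2 \left(- \frac{73512}{68358}\right) = 2 \left(\left(-73512\right) \frac{1}{68358}\right) = 2 \left(- \frac{12252}{11393}\right) = - \frac{24504}{11393} \approx -2.1508$)
$p{\left(-6 \right)} w = \left(-16\right) \left(- \frac{24504}{11393}\right) = \frac{392064}{11393}$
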